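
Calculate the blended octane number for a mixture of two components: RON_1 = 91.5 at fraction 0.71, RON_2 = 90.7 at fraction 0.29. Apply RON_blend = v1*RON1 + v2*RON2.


Linear blending: RON_blend = sum(vi * RONi)
Contribution 1: 0.71 * 91.5 = 64.965
Contribution 2: 0.29 * 90.7 = 26.303
RON_blend = 64.965 + 26.303 = 91.268

91.268


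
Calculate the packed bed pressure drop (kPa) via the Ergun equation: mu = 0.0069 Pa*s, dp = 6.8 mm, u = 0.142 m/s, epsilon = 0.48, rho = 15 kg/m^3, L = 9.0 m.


dp = 6.8 mm = 0.0068 m
Viscous term = 150*0.0069*0.142*(1-0.48)^2 / (0.0068^2*0.48^3) = 7771.3
Inertial term = 1.75*15*0.142^2*(1-0.48) / (0.0068*0.48^3) = 365.996
dP/L = 7771.3 + 365.996 = 8137.3 Pa/m
dP = 8137.3 * 9.0 / 1000 = 73.24 kPa

73.24 kPa


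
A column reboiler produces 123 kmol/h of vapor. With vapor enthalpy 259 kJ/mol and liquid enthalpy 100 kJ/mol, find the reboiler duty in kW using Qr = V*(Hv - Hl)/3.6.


Qr = 123 * (259 - 100) / 3.6 = 123 * 159 / 3.6 = 5432

5432 kW


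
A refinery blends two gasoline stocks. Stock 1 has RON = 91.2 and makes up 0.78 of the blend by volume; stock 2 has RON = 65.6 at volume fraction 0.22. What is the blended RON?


Linear blending: RON_blend = sum(vi * RONi)
Contribution 1: 0.78 * 91.2 = 71.136
Contribution 2: 0.22 * 65.6 = 14.432
RON_blend = 71.136 + 14.432 = 85.568

85.568


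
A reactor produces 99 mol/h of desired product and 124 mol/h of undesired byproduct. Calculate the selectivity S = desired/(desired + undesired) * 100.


Selectivity = desired / (desired + undesired) * 100
Total products = 99 + 124 = 223 mol/h
S = 99 / 223 * 100
= 0.4439 * 100
= 44.39 %

44.39 %


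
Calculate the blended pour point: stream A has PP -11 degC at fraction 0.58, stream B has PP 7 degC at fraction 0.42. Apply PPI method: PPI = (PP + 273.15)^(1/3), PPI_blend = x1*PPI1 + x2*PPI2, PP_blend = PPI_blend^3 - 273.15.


PPI_1 = (-11 + 273.15)^(1/3) = 6.400049
PPI_2 = (7 + 273.15)^(1/3) = 6.543301
PPI_blend = 0.58 * 6.400049 + 0.42 * 6.543301 = 6.460215
PP_blend = 6.460215^3 - 273.15 = 269.6131 - 273.15 = -3.54

-3.54 degC


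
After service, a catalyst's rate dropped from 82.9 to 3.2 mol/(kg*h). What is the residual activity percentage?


Activity (%) = (rate_used / rate_fresh) * 100
rate_used = 3.2, rate_fresh = 82.9
= (3.2 / 82.9) * 100
= 0.03860 * 100 = 3.860

3.860 %


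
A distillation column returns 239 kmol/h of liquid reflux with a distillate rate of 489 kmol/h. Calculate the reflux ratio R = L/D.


Reflux ratio definition: R = L / D (liquid returned / distillate withdrawn)
L = 239 kmol/h, D = 489 kmol/h
R = 239 / 489 = 0.4888

0.4888


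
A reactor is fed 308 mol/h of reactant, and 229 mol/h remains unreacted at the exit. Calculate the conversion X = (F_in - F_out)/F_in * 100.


X = (F_in - F_out) / F_in * 100
Moles reacted = 308 - 229 = 79
X = 79 / 308 * 100
= 0.2565 * 100
= 25.65 %

25.65 %


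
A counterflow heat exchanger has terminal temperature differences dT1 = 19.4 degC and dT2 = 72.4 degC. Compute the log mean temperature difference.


LMTD = (dT1 - dT2) / ln(dT1/dT2)
= (19.4 - 72.4) / ln(19.4 / 72.4) = -53 / -1.31693 = 40.25

40.25 degC


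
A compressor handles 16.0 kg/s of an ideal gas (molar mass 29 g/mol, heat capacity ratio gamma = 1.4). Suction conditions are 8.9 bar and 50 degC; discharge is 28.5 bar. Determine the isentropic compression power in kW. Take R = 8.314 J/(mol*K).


Isentropic work: W = m*(gamma/(gamma-1))*(R*T1/MW)*((P2/P1)^((gamma-1)/gamma) - 1)
T1 = 50 + 273.15 = 323.15 K
Pressure ratio = 28.5 / 8.9 = 3.20225
Exponent = (1.4 - 1)/1.4 = 0.285714
(P2/P1)^exp - 1 = 3.20225^0.285714 - 1 = 0.394491
W = 16.0 * 1.4 / 0.4 * 8.314 * 323.15 / 29 * 0.394491 = 2047

2047 kW


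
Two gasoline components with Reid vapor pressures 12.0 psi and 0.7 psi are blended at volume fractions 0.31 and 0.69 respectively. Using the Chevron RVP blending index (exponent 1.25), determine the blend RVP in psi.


Chevron index: RVP_blend = (sum xi*RVPi^1.25)^(1/1.25)
RVP^1.25 terms: 0.31 * 12.0^1.25 + 0.69 * 0.7^1.25 = 7.3655
RVP_blend = 7.3655^(1/1.25) = 4.940

4.940 psi


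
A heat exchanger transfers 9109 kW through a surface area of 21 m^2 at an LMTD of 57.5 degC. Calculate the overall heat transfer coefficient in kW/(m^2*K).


From Q = U*A*LMTD, U = Q / (A * LMTD)
U = 9109 / (21 * 57.5) = 9109 / 1207.5 = 7.544

7.544 kW/(m^2*K)


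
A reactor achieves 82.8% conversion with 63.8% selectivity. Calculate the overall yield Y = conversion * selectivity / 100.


Overall yield = conversion (%) * selectivity (%) / 100
Conversion = 82.8%, Selectivity = 63.8%
Y = 82.8 * 63.8 / 100
= 52.8264 %

52.8264 %


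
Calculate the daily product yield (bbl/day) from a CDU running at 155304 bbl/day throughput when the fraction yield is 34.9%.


Crude throughput = 155304 bbl/day
Fraction yield = 34.9%
yield = throughput * fraction / 100
yield = 155304 * 34.9 / 100 = 54201.096

54201.096 bbl/day


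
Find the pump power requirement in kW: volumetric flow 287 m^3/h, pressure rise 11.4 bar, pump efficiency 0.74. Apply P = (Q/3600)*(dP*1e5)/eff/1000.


Q = 287 / 3600 = 0.0797222 m^3/s
P = 0.0797222 * (11.4 * 1e5) / 0.74 / 1000 = 122.8

122.8 kW


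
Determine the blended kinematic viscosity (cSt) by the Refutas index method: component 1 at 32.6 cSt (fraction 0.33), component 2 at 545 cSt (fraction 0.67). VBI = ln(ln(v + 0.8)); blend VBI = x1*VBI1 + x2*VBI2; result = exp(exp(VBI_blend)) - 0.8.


Refutas method: VBN_i = 14.534*ln(ln(visc_i + 0.8)) + 10.975, blended linearly by mass fraction; since VBN is linear in VBI_i = ln(ln(visc_i + 0.8)) and the fractions sum to 1, blend VBI directly: visc = exp(exp(VBI_blend)) - 0.8
VBI_1 = ln(ln(32.6 + 0.8)) = 1.2552
VBI_2 = ln(ln(545 + 0.8)) = 1.84091
VBI_blend = 0.33 * 1.2552 + 0.67 * 1.84091 = 1.64763
visc_blend = exp(exp(1.64763)) - 0.8 = 179.5

179.5 cSt


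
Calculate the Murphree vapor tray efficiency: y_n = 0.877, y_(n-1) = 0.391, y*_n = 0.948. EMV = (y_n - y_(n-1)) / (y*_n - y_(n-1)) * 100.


Murphree vapor efficiency: EMV = (y_n - y_(n-1)) / (y*_n - y_(n-1)) * 100
EMV = (0.877 - 0.391) / (0.948 - 0.391) * 100 = 0.486 / 0.557 * 100 = 87.25

87.25 %


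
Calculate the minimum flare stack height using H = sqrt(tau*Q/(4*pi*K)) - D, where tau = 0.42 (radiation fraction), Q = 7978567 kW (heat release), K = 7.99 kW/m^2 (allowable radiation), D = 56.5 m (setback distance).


tau*Q/(4*pi*K) = 0.42 * 7978567 / (4 * pi * 7.99) = 33374.7
sqrt(33374.7) = 182.687
H = 182.687 - 56.5 = 126.2

126.2 m


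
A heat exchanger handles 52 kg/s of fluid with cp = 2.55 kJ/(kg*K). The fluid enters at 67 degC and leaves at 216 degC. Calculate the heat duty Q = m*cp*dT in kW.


Q = m_dot * cp * delta_T
delta_T = 216 - 67 = 149 K
Q = 52 * 2.55 * 149
= 132.6 * 149
= 19757.4 kW

19757.4 kW


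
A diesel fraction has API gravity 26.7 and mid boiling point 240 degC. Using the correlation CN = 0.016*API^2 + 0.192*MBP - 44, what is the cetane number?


CN = 0.016 * 26.7^2 + 0.192 * 240 - 44
CN = 11.40624 + 46.08 - 44 = 13.48624

13.48624


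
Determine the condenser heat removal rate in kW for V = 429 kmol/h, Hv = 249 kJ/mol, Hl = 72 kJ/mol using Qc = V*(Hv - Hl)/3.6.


Qc = 429 * (249 - 72) / 3.6 = 429 * 177 / 3.6 = 21090

21090 kW


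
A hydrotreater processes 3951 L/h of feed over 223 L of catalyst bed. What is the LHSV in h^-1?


LHSV = volumetric feed rate / catalyst volume
= 3951 L/h / 223 L
= 17.72 h^-1

17.72 h^-1


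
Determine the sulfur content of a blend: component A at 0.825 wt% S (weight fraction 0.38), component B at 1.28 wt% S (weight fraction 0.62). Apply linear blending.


Linear sulfur blending: S_blend = x1*S1 + x2*S2
Contribution 1: 0.38 * 0.825 = 0.3135 wt%
Contribution 2: 0.62 * 1.28 = 0.7936 wt%
S_blend = 0.3135 + 0.7936 = 1.1071

1.1071 wt%


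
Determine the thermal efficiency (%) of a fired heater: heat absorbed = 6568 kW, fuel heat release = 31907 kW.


Furnace efficiency = Q_absorbed / Q_fuel * 100
= 6568 / 31907 * 100 = 20.58

20.58 %


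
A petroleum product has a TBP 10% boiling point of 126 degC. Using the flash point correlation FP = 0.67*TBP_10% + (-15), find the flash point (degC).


FP = 0.67 * 126 + (-15) = 69.42

69.42 degC


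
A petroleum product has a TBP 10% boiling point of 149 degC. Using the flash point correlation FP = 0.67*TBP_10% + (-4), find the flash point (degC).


FP = 0.67 * 149 + (-4) = 95.83

95.83 degC


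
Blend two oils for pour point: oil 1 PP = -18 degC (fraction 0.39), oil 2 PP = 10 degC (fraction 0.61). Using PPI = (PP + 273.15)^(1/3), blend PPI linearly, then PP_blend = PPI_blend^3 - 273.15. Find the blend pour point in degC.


PPI_1 = (-18 + 273.15)^(1/3) = 6.342569
PPI_2 = (10 + 273.15)^(1/3) = 6.566574
PPI_blend = 0.39 * 6.342569 + 0.61 * 6.566574 = 6.479212
PP_blend = 6.479212^3 - 273.15 = 271.9985 - 273.15 = -1.15

-1.15 degC


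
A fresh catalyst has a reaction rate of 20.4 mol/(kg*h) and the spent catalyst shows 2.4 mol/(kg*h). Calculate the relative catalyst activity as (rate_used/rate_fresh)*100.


Activity (%) = (rate_used / rate_fresh) * 100
rate_used = 2.4, rate_fresh = 20.4
= (2.4 / 20.4) * 100
= 0.1176 * 100 = 11.76

11.76 %


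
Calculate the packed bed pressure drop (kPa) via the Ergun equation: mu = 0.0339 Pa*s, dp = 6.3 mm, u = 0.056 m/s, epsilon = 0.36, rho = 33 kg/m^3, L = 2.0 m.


dp = 6.3 mm = 0.0063 m
Viscous term = 150*0.0339*0.056*(1-0.36)^2 / (0.0063^2*0.36^3) = 62986.9
Inertial term = 1.75*33*0.056^2*(1-0.36) / (0.0063*0.36^3) = 394.33
dP/L = 62986.9 + 394.33 = 63381.2 Pa/m
dP = 63381.2 * 2.0 / 1000 = 126.8 kPa

126.8 kPa


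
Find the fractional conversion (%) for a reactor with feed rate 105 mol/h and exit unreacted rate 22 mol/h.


X = (F_in - F_out) / F_in * 100
Moles reacted = 105 - 22 = 83
X = 83 / 105 * 100
= 0.7905 * 100
= 79.05 %

79.05 %


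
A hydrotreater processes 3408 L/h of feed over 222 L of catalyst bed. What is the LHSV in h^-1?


LHSV = volumetric feed rate / catalyst volume
= 3408 L/h / 222 L
= 15.35 h^-1

15.35 h^-1


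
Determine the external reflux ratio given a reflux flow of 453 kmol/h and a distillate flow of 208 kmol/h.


Reflux ratio definition: R = L / D (liquid returned / distillate withdrawn)
L = 453 kmol/h, D = 208 kmol/h
R = 453 / 208 = 2.178

2.178


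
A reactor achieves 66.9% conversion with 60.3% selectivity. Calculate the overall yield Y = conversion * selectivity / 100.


Overall yield = conversion (%) * selectivity (%) / 100
Conversion = 66.9%, Selectivity = 60.3%
Y = 66.9 * 60.3 / 100
= 40.3407 %

40.3407 %


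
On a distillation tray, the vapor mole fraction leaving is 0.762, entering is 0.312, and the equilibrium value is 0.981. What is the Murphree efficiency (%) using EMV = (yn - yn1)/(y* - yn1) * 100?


Murphree vapor efficiency: EMV = (y_n - y_(n-1)) / (y*_n - y_(n-1)) * 100
EMV = (0.762 - 0.312) / (0.981 - 0.312) * 100 = 0.45 / 0.669 * 100 = 67.26

67.26 %


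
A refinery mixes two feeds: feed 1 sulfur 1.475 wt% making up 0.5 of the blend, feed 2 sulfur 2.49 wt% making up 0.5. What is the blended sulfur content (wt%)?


Linear sulfur blending: S_blend = x1*S1 + x2*S2
Contribution 1: 0.5 * 1.475 = 0.7375 wt%
Contribution 2: 0.5 * 2.49 = 1.245 wt%
S_blend = 0.7375 + 1.245 = 1.9825

1.9825 wt%


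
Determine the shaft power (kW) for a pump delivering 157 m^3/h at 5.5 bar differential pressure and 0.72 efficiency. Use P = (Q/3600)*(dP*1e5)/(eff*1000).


Q = 157 / 3600 = 0.0436111 m^3/s
P = 0.0436111 * (5.5 * 1e5) / 0.72 / 1000 = 33.31

33.31 kW


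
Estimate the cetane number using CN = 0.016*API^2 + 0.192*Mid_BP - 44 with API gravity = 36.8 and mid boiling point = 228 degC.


CN = 0.016 * 36.8^2 + 0.192 * 228 - 44
CN = 21.66784 + 43.776 - 44 = 21.44384

21.44384


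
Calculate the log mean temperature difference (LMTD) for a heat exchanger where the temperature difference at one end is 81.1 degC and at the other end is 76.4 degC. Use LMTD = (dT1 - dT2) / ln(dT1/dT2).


LMTD = (dT1 - dT2) / ln(dT1/dT2)
= (81.1 - 76.4) / ln(81.1 / 76.4) = 4.7 / 0.0597003 = 78.73

78.73 degC


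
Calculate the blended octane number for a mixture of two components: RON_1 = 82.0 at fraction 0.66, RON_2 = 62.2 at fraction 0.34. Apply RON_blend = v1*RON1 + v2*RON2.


Linear blending: RON_blend = sum(vi * RONi)
Contribution 1: 0.66 * 82.0 = 54.12
Contribution 2: 0.34 * 62.2 = 21.148
RON_blend = 54.12 + 21.148 = 75.268

75.268


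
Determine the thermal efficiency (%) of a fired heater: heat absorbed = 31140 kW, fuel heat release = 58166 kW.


Furnace efficiency = Q_absorbed / Q_fuel * 100
= 31140 / 58166 * 100 = 53.54

53.54 %


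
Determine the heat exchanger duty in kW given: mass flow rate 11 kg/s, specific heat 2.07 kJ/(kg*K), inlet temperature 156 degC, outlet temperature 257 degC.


Q = m_dot * cp * delta_T
delta_T = 257 - 156 = 101 K
Q = 11 * 2.07 * 101
= 22.77 * 101
= 2299.77 kW

2299.77 kW


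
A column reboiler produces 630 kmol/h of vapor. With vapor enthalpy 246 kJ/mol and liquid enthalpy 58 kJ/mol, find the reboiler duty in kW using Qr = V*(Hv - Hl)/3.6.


Qr = 630 * (246 - 58) / 3.6 = 630 * 188 / 3.6 = 32900

32900 kW


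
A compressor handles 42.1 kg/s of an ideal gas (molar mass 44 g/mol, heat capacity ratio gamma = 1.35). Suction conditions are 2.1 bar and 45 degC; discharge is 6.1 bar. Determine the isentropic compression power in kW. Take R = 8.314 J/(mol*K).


Isentropic work: W = m*(gamma/(gamma-1))*(R*T1/MW)*((P2/P1)^((gamma-1)/gamma) - 1)
T1 = 45 + 273.15 = 318.15 K
Pressure ratio = 6.1 / 2.1 = 2.90476
Exponent = (1.35 - 1)/1.35 = 0.259259
(P2/P1)^exp - 1 = 2.90476^0.259259 - 1 = 0.318456
W = 42.1 * 1.35 / 0.35 * 8.314 * 318.15 / 44 * 0.318456 = 3109

3109 kW


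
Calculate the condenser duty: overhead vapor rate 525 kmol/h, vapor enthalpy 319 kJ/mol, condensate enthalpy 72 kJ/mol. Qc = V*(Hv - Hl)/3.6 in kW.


Qc = 525 * (319 - 72) / 3.6 = 525 * 247 / 3.6 = 36020

36020 kW


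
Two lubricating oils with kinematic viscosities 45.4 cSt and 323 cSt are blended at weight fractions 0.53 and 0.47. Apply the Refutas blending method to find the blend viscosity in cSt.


Refutas method: VBN_i = 14.534*ln(ln(visc_i + 0.8)) + 10.975, blended linearly by mass fraction; since VBN is linear in VBI_i = ln(ln(visc_i + 0.8)) and the fractions sum to 1, blend VBI directly: visc = exp(exp(VBI_blend)) - 0.8
VBI_1 = ln(ln(45.4 + 0.8)) = 1.34364
VBI_2 = ln(ln(323 + 0.8)) = 1.75443
VBI_blend = 0.53 * 1.34364 + 0.47 * 1.75443 = 1.53671
visc_blend = exp(exp(1.53671)) - 0.8 = 103.7

103.7 cSt


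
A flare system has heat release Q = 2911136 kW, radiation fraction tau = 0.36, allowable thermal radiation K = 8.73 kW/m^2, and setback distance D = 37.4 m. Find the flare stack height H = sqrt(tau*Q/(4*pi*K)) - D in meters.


tau*Q/(4*pi*K) = 0.36 * 2911136 / (4 * pi * 8.73) = 9553.02
sqrt(9553.02) = 97.7396
H = 97.7396 - 37.4 = 60.34

60.34 m


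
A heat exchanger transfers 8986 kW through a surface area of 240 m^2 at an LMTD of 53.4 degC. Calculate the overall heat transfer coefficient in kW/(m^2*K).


From Q = U*A*LMTD, U = Q / (A * LMTD)
U = 8986 / (240 * 53.4) = 8986 / 12816 = 0.7012

0.7012 kW/(m^2*K)


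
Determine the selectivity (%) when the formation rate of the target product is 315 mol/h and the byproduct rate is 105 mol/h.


Selectivity = desired / (desired + undesired) * 100
Total products = 315 + 105 = 420 mol/h
S = 315 / 420 * 100
= 0.7500 * 100
= 75.00 %

75.00 %


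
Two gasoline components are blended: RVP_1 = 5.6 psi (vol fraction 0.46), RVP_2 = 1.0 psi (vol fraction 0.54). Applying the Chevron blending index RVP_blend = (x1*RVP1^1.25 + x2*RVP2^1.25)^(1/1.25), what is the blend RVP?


Chevron index: RVP_blend = (sum xi*RVPi^1.25)^(1/1.25)
RVP^1.25 terms: 0.46 * 5.6^1.25 + 0.54 * 1.0^1.25 = 4.50272
RVP_blend = 4.50272^(1/1.25) = 3.333

3.333 psi


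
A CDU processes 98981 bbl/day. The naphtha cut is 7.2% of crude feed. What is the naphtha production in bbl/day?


Crude throughput = 98981 bbl/day
Fraction yield = 7.2%
yield = throughput * fraction / 100
yield = 98981 * 7.2 / 100 = 7126.632

7126.632 bbl/day


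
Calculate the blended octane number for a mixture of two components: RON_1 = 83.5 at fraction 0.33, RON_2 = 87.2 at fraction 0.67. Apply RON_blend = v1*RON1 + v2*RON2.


Linear blending: RON_blend = sum(vi * RONi)
Contribution 1: 0.33 * 83.5 = 27.555
Contribution 2: 0.67 * 87.2 = 58.424
RON_blend = 27.555 + 58.424 = 85.979

85.979


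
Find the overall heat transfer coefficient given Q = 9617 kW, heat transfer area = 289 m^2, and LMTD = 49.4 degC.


From Q = U*A*LMTD, U = Q / (A * LMTD)
U = 9617 / (289 * 49.4) = 9617 / 14276.6 = 0.6736

0.6736 kW/(m^2*K)


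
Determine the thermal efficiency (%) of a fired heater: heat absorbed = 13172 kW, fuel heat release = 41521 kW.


Furnace efficiency = Q_absorbed / Q_fuel * 100
= 13172 / 41521 * 100 = 31.72

31.72 %


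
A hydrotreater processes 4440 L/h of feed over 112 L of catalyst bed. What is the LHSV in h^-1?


LHSV = volumetric feed rate / catalyst volume
= 4440 L/h / 112 L
= 39.64 h^-1

39.64 h^-1


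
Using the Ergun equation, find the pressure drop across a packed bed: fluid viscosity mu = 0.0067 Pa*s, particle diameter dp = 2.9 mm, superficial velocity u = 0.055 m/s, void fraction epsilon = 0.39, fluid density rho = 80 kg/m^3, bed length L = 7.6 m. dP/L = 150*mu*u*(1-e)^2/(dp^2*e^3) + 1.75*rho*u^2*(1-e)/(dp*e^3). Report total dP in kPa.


dp = 2.9 mm = 0.0029 m
Viscous term = 150*0.0067*0.055*(1-0.39)^2 / (0.0029^2*0.39^3) = 41228.6
Inertial term = 1.75*80*0.055^2*(1-0.39) / (0.0029*0.39^3) = 1501.73
dP/L = 41228.6 + 1501.73 = 42730.3 Pa/m
dP = 42730.3 * 7.6 / 1000 = 324.8 kPa

324.8 kPa


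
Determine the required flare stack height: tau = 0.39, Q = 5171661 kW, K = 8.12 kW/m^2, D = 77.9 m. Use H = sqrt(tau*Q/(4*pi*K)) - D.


tau*Q/(4*pi*K) = 0.39 * 5171661 / (4 * pi * 8.12) = 19766.5
sqrt(19766.5) = 140.593
H = 140.593 - 77.9 = 62.69

62.69 m


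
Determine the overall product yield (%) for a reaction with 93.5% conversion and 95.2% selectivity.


Overall yield = conversion (%) * selectivity (%) / 100
Conversion = 93.5%, Selectivity = 95.2%
Y = 93.5 * 95.2 / 100
= 89.012 %

89.012 %


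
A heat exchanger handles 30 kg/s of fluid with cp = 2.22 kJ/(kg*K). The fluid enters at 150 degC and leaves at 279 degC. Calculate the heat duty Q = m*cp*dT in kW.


Q = m_dot * cp * delta_T
delta_T = 279 - 150 = 129 K
Q = 30 * 2.22 * 129
= 66.6 * 129
= 8591.4 kW

8591.4 kW


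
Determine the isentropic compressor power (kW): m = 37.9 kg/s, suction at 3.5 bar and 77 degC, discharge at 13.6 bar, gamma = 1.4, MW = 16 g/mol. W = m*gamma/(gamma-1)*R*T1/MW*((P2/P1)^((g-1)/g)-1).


Isentropic work: W = m*(gamma/(gamma-1))*(R*T1/MW)*((P2/P1)^((gamma-1)/gamma) - 1)
T1 = 77 + 273.15 = 350.15 K
Pressure ratio = 13.6 / 3.5 = 3.88571
Exponent = (1.4 - 1)/1.4 = 0.285714
(P2/P1)^exp - 1 = 3.88571^0.285714 - 1 = 0.473737
W = 37.9 * 1.4 / 0.4 * 8.314 * 350.15 / 16 * 0.473737 = 11430

11430 kW


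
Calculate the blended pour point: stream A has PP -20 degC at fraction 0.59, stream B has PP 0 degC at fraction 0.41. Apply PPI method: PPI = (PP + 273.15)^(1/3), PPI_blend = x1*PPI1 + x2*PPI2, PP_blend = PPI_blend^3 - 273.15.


PPI_1 = (-20 + 273.15)^(1/3) = 6.325953
PPI_2 = (0 + 273.15)^(1/3) = 6.488342
PPI_blend = 0.59 * 6.325953 + 0.41 * 6.488342 = 6.392532
PP_blend = 6.392532^3 - 273.15 = 261.2274 - 273.15 = -11.92

-11.92 degC


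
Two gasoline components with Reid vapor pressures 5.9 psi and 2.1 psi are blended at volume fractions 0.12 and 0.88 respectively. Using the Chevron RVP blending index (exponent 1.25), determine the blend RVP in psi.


Chevron index: RVP_blend = (sum xi*RVPi^1.25)^(1/1.25)
RVP^1.25 terms: 0.12 * 5.9^1.25 + 0.88 * 2.1^1.25 = 3.32806
RVP_blend = 3.32806^(1/1.25) = 2.617

2.617 psi


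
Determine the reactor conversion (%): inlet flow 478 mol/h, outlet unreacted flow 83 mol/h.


X = (F_in - F_out) / F_in * 100
Moles reacted = 478 - 83 = 395
X = 395 / 478 * 100
= 0.8264 * 100
= 82.64 %

82.64 %


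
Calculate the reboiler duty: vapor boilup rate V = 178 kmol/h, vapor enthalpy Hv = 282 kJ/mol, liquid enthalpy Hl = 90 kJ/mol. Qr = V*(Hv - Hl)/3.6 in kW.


Qr = 178 * (282 - 90) / 3.6 = 178 * 192 / 3.6 = 9493

9493 kW


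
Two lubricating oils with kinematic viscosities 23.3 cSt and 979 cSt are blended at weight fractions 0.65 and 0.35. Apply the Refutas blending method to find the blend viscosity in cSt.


Refutas method: VBN_i = 14.534*ln(ln(visc_i + 0.8)) + 10.975, blended linearly by mass fraction; since VBN is linear in VBI_i = ln(ln(visc_i + 0.8)) and the fractions sum to 1, blend VBI directly: visc = exp(exp(VBI_blend)) - 0.8
VBI_1 = ln(ln(23.3 + 0.8)) = 1.15758
VBI_2 = ln(ln(979 + 0.8)) = 1.92969
VBI_blend = 0.65 * 1.15758 + 0.35 * 1.92969 = 1.42782
visc_blend = exp(exp(1.42782)) - 0.8 = 63.89

63.89 cSt


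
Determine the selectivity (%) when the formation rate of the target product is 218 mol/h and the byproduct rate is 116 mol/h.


Selectivity = desired / (desired + undesired) * 100
Total products = 218 + 116 = 334 mol/h
S = 218 / 334 * 100
= 0.6527 * 100
= 65.27 %

65.27 %


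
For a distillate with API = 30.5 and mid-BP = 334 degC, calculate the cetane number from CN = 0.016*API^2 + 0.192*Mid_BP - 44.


CN = 0.016 * 30.5^2 + 0.192 * 334 - 44
CN = 14.884 + 64.128 - 44 = 35.012

35.012


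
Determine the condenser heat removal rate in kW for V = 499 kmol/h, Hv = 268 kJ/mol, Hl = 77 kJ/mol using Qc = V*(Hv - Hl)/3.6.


Qc = 499 * (268 - 77) / 3.6 = 499 * 191 / 3.6 = 26470

26470 kW


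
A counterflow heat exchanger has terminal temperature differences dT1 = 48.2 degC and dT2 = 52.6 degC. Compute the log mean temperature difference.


LMTD = (dT1 - dT2) / ln(dT1/dT2)
= (48.2 - 52.6) / ln(48.2 / 52.6) = -4.4 / -0.0873571 = 50.37

50.37 degC


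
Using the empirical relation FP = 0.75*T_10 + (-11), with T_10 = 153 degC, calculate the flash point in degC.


FP = 0.75 * 153 + (-11) = 103.75

103.75 degC


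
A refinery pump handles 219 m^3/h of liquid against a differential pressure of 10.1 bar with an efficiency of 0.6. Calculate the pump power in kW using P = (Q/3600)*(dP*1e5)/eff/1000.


Q = 219 / 3600 = 0.0608333 m^3/s
P = 0.0608333 * (10.1 * 1e5) / 0.6 / 1000 = 102.4

102.4 kW


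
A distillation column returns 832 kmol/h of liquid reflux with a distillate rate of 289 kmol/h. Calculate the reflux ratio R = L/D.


Reflux ratio definition: R = L / D (liquid returned / distillate withdrawn)
L = 832 kmol/h, D = 289 kmol/h
R = 832 / 289 = 2.879

2.879


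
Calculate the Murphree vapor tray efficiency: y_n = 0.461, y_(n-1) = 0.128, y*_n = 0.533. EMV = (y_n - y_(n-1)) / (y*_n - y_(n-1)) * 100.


Murphree vapor efficiency: EMV = (y_n - y_(n-1)) / (y*_n - y_(n-1)) * 100
EMV = (0.461 - 0.128) / (0.533 - 0.128) * 100 = 0.333 / 0.405 * 100 = 82.22

82.22 %


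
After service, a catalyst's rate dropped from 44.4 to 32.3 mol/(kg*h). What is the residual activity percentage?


Activity (%) = (rate_used / rate_fresh) * 100
rate_used = 32.3, rate_fresh = 44.4
= (32.3 / 44.4) * 100
= 0.7275 * 100 = 72.75

72.75 %


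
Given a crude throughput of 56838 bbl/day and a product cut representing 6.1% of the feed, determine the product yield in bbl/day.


Crude throughput = 56838 bbl/day
Fraction yield = 6.1%
yield = throughput * fraction / 100
yield = 56838 * 6.1 / 100 = 3467.118

3467.118 bbl/day


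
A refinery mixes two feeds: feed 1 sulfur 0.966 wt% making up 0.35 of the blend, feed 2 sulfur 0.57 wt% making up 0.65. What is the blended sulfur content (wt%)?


Linear sulfur blending: S_blend = x1*S1 + x2*S2
Contribution 1: 0.35 * 0.966 = 0.3381 wt%
Contribution 2: 0.65 * 0.57 = 0.3705 wt%
S_blend = 0.3381 + 0.3705 = 0.7086

0.7086 wt%


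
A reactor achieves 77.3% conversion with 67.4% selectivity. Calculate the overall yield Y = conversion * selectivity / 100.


Overall yield = conversion (%) * selectivity (%) / 100
Conversion = 77.3%, Selectivity = 67.4%
Y = 77.3 * 67.4 / 100
= 52.1002 %

52.1002 %


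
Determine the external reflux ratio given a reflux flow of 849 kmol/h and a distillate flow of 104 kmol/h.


Reflux ratio definition: R = L / D (liquid returned / distillate withdrawn)
L = 849 kmol/h, D = 104 kmol/h
R = 849 / 104 = 8.163

8.163


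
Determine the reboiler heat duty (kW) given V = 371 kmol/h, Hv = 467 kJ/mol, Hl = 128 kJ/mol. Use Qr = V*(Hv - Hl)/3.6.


Qr = 371 * (467 - 128) / 3.6 = 371 * 339 / 3.6 = 34940

34940 kW


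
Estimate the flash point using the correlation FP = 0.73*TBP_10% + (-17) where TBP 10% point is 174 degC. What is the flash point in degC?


FP = 0.73 * 174 + (-17) = 110.02

110.02 degC


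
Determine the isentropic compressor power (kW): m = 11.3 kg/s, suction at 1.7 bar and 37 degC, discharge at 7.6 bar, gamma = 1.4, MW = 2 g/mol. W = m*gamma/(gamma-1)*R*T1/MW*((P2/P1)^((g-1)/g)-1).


Isentropic work: W = m*(gamma/(gamma-1))*(R*T1/MW)*((P2/P1)^((gamma-1)/gamma) - 1)
T1 = 37 + 273.15 = 310.15 K
Pressure ratio = 7.6 / 1.7 = 4.47059
Exponent = (1.4 - 1)/1.4 = 0.285714
(P2/P1)^exp - 1 = 4.47059^0.285714 - 1 = 0.533975
W = 11.3 * 1.4 / 0.4 * 8.314 * 310.15 / 2 * 0.533975 = 27230

27230 kW


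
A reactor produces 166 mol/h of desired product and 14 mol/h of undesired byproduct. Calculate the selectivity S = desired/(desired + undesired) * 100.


Selectivity = desired / (desired + undesired) * 100
Total products = 166 + 14 = 180 mol/h
S = 166 / 180 * 100
= 0.9222 * 100
= 92.22 %

92.22 %


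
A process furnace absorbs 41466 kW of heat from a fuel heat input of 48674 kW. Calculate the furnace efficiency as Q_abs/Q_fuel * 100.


Furnace efficiency = Q_absorbed / Q_fuel * 100
= 41466 / 48674 * 100 = 85.19

85.19 %


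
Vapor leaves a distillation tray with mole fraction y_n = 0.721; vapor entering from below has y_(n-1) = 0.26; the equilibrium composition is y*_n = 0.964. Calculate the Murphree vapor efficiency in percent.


Murphree vapor efficiency: EMV = (y_n - y_(n-1)) / (y*_n - y_(n-1)) * 100
EMV = (0.721 - 0.26) / (0.964 - 0.26) * 100 = 0.461 / 0.704 * 100 = 65.48

65.48 %


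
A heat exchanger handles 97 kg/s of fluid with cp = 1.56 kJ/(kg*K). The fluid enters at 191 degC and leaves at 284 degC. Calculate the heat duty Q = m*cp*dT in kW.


Q = m_dot * cp * delta_T
delta_T = 284 - 191 = 93 K
Q = 97 * 1.56 * 93
= 151.32 * 93
= 14072.76 kW

14072.76 kW


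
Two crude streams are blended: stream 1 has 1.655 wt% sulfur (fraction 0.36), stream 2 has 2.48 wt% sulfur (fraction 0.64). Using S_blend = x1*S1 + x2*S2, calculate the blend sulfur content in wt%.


Linear sulfur blending: S_blend = x1*S1 + x2*S2
Contribution 1: 0.36 * 1.655 = 0.5958 wt%
Contribution 2: 0.64 * 2.48 = 1.5872 wt%
S_blend = 0.5958 + 1.5872 = 2.183

2.183 wt%


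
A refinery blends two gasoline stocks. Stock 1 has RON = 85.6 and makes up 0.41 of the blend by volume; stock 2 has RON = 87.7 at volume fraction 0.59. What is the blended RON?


Linear blending: RON_blend = sum(vi * RONi)
Contribution 1: 0.41 * 85.6 = 35.096
Contribution 2: 0.59 * 87.7 = 51.743
RON_blend = 35.096 + 51.743 = 86.839

86.839


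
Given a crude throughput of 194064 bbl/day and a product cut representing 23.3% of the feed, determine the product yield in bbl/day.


Crude throughput = 194064 bbl/day
Fraction yield = 23.3%
yield = throughput * fraction / 100
yield = 194064 * 23.3 / 100 = 45216.912

45216.912 bbl/day


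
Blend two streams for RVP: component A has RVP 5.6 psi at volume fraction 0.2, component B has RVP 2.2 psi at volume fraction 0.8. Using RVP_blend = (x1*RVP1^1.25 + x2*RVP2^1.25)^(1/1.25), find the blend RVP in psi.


Chevron index: RVP_blend = (sum xi*RVPi^1.25)^(1/1.25)
RVP^1.25 terms: 0.2 * 5.6^1.25 + 0.8 * 2.2^1.25 = 3.86639
RVP_blend = 3.86639^(1/1.25) = 2.950

2.950 psi


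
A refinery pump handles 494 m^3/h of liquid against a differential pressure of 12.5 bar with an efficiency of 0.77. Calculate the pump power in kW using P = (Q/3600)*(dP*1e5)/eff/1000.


Q = 494 / 3600 = 0.137222 m^3/s
P = 0.137222 * (12.5 * 1e5) / 0.77 / 1000 = 222.8

222.8 kW


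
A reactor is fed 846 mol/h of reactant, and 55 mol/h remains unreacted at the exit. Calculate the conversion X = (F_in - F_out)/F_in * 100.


X = (F_in - F_out) / F_in * 100
Moles reacted = 846 - 55 = 791
X = 791 / 846 * 100
= 0.9350 * 100
= 93.50 %

93.50 %


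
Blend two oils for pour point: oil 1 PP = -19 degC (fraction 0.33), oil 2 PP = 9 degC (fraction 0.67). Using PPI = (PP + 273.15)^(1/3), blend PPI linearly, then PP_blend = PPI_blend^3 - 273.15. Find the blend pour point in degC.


PPI_1 = (-19 + 273.15)^(1/3) = 6.334272
PPI_2 = (9 + 273.15)^(1/3) = 6.558835
PPI_blend = 0.33 * 6.334272 + 0.67 * 6.558835 = 6.484729
PP_blend = 6.484729^3 - 273.15 = 272.6939 - 273.15 = -0.46

-0.46 degC


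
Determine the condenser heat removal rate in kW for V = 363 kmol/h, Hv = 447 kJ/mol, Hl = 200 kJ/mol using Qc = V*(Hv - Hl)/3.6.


Qc = 363 * (447 - 200) / 3.6 = 363 * 247 / 3.6 = 24910

24910 kW


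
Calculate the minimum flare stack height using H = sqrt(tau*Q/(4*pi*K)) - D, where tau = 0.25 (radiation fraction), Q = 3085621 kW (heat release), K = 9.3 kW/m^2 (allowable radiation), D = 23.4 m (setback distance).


tau*Q/(4*pi*K) = 0.25 * 3085621 / (4 * pi * 9.3) = 6600.7
sqrt(6600.7) = 81.2447
H = 81.2447 - 23.4 = 57.84

57.84 m


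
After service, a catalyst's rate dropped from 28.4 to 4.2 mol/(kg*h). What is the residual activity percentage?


Activity (%) = (rate_used / rate_fresh) * 100
rate_used = 4.2, rate_fresh = 28.4
= (4.2 / 28.4) * 100
= 0.1479 * 100 = 14.79

14.79 %


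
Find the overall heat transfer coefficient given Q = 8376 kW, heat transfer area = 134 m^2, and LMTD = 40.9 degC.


From Q = U*A*LMTD, U = Q / (A * LMTD)
U = 8376 / (134 * 40.9) = 8376 / 5480.6 = 1.528

1.528 kW/(m^2*K)


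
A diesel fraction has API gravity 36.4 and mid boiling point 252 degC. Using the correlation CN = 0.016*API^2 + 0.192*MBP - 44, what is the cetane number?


CN = 0.016 * 36.4^2 + 0.192 * 252 - 44
CN = 21.19936 + 48.384 - 44 = 25.58336

25.58336


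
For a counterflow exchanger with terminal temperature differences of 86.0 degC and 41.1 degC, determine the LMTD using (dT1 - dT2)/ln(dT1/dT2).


LMTD = (dT1 - dT2) / ln(dT1/dT2)
= (86.0 - 41.1) / ln(86.0 / 41.1) = 44.9 / 0.738339 = 60.81

60.81 degC


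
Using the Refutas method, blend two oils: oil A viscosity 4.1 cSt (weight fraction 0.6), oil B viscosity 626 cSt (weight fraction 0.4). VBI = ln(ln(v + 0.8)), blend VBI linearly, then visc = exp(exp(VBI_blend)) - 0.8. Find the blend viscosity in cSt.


Refutas method: VBN_i = 14.534*ln(ln(visc_i + 0.8)) + 10.975, blended linearly by mass fraction; since VBN is linear in VBI_i = ln(ln(visc_i + 0.8)) and the fractions sum to 1, blend VBI directly: visc = exp(exp(VBI_blend)) - 0.8
VBI_1 = ln(ln(4.1 + 0.8)) = 0.463253
VBI_2 = ln(ln(626 + 0.8)) = 1.86263
VBI_blend = 0.6 * 0.463253 + 0.4 * 1.86263 = 1.023
visc_blend = exp(exp(1.023)) - 0.8 = 15.34

15.34 cSt


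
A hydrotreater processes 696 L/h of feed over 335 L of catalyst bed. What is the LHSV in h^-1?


LHSV = volumetric feed rate / catalyst volume
= 696 L/h / 335 L
= 2.078 h^-1

2.078 h^-1


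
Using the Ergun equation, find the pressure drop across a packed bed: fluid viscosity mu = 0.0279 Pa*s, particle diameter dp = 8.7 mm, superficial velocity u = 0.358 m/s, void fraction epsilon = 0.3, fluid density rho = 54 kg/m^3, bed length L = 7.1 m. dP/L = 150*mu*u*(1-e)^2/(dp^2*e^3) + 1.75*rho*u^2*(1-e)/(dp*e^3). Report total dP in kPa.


dp = 8.7 mm = 0.0087 m
Viscous term = 150*0.0279*0.358*(1-0.3)^2 / (0.0087^2*0.3^3) = 359230
Inertial term = 1.75*54*0.358^2*(1-0.3) / (0.0087*0.3^3) = 36092.2
dP/L = 359230 + 36092.2 = 395322 Pa/m
dP = 395322 * 7.1 / 1000 = 2807 kPa

2807 kPa


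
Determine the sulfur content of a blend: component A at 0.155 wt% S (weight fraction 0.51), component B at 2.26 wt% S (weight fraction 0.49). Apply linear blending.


Linear sulfur blending: S_blend = x1*S1 + x2*S2
Contribution 1: 0.51 * 0.155 = 0.07905 wt%
Contribution 2: 0.49 * 2.26 = 1.1074 wt%
S_blend = 0.07905 + 1.1074 = 1.18645

1.18645 wt%


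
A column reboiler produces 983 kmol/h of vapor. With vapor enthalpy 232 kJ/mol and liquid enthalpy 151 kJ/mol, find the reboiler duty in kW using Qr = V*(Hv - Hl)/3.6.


Qr = 983 * (232 - 151) / 3.6 = 983 * 81 / 3.6 = 22120

22120 kW


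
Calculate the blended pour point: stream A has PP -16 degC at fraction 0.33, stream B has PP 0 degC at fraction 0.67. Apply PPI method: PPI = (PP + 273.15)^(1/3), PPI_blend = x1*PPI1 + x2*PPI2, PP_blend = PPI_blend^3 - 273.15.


PPI_1 = (-16 + 273.15)^(1/3) = 6.359098
PPI_2 = (0 + 273.15)^(1/3) = 6.488342
PPI_blend = 0.33 * 6.359098 + 0.67 * 6.488342 = 6.445691
PP_blend = 6.445691^3 - 273.15 = 267.7987 - 273.15 = -5.35

-5.35 degC


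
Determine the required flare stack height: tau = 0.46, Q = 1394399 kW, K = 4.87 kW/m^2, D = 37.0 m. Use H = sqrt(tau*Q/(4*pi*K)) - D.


tau*Q/(4*pi*K) = 0.46 * 1394399 / (4 * pi * 4.87) = 10481.1
sqrt(10481.1) = 102.377
H = 102.377 - 37.0 = 65.38

65.38 m


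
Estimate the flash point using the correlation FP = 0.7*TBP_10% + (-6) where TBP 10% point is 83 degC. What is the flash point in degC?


FP = 0.7 * 83 + (-6) = 52.1

52.1 degC


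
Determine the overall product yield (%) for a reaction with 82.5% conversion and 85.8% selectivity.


Overall yield = conversion (%) * selectivity (%) / 100
Conversion = 82.5%, Selectivity = 85.8%
Y = 82.5 * 85.8 / 100
= 70.785 %

70.785 %


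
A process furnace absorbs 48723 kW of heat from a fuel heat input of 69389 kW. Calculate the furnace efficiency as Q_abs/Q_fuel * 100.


Furnace efficiency = Q_absorbed / Q_fuel * 100
= 48723 / 69389 * 100 = 70.22

70.22 %


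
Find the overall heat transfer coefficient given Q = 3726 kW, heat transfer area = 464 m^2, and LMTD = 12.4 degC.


From Q = U*A*LMTD, U = Q / (A * LMTD)
U = 3726 / (464 * 12.4) = 3726 / 5753.6 = 0.6476

0.6476 kW/(m^2*K)


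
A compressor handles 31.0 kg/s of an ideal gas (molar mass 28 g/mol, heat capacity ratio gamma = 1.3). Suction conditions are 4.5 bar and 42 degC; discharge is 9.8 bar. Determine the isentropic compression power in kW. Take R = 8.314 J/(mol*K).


Isentropic work: W = m*(gamma/(gamma-1))*(R*T1/MW)*((P2/P1)^((gamma-1)/gamma) - 1)
T1 = 42 + 273.15 = 315.15 K
Pressure ratio = 9.8 / 4.5 = 2.17778
Exponent = (1.3 - 1)/1.3 = 0.230769
(P2/P1)^exp - 1 = 2.17778^0.230769 - 1 = 0.196749
W = 31.0 * 1.3 / 0.3 * 8.314 * 315.15 / 28 * 0.196749 = 2473

2473 kW


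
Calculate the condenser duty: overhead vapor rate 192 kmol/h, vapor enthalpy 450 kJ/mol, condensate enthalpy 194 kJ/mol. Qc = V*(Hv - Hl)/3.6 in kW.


Qc = 192 * (450 - 194) / 3.6 = 192 * 256 / 3.6 = 13650

13650 kW


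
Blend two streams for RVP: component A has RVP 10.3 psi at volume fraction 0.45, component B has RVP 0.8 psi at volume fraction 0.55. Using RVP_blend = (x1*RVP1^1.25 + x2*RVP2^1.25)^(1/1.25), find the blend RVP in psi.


Chevron index: RVP_blend = (sum xi*RVPi^1.25)^(1/1.25)
RVP^1.25 terms: 0.45 * 10.3^1.25 + 0.55 * 0.8^1.25 = 8.71959
RVP_blend = 8.71959^(1/1.25) = 5.655

5.655 psi


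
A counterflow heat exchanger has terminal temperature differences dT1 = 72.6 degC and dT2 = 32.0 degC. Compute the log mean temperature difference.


LMTD = (dT1 - dT2) / ln(dT1/dT2)
= (72.6 - 32.0) / ln(72.6 / 32.0) = 40.6 / 0.819229 = 49.56

49.56 degC


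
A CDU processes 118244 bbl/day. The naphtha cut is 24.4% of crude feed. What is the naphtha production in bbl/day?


Crude throughput = 118244 bbl/day
Fraction yield = 24.4%
yield = throughput * fraction / 100
yield = 118244 * 24.4 / 100 = 28851.536

28851.536 bbl/day


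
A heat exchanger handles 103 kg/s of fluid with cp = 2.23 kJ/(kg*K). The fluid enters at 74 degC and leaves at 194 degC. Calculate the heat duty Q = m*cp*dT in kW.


Q = m_dot * cp * delta_T
delta_T = 194 - 74 = 120 K
Q = 103 * 2.23 * 120
= 229.69 * 120
= 27562.8 kW

27562.8 kW


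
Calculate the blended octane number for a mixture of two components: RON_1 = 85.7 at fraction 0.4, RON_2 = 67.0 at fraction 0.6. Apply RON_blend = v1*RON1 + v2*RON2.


Linear blending: RON_blend = sum(vi * RONi)
Contribution 1: 0.4 * 85.7 = 34.28
Contribution 2: 0.6 * 67.0 = 40.2
RON_blend = 34.28 + 40.2 = 74.48

74.48


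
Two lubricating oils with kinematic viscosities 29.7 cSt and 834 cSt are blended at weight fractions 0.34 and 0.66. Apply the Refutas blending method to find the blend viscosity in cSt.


Refutas method: VBN_i = 14.534*ln(ln(visc_i + 0.8)) + 10.975, blended linearly by mass fraction; since VBN is linear in VBI_i = ln(ln(visc_i + 0.8)) and the fractions sum to 1, blend VBI directly: visc = exp(exp(VBI_blend)) - 0.8
VBI_1 = ln(ln(29.7 + 0.8)) = 1.22898
VBI_2 = ln(ln(834 + 0.8)) = 1.90616
VBI_blend = 0.34 * 1.22898 + 0.66 * 1.90616 = 1.67592
visc_blend = exp(exp(1.67592)) - 0.8 = 208.5

208.5 cSt


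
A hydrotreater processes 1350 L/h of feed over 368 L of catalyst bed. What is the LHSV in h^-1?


LHSV = volumetric feed rate / catalyst volume
= 1350 L/h / 368 L
= 3.668 h^-1

3.668 h^-1


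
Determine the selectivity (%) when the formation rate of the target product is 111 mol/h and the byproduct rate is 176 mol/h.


Selectivity = desired / (desired + undesired) * 100
Total products = 111 + 176 = 287 mol/h
S = 111 / 287 * 100
= 0.3868 * 100
= 38.68 %

38.68 %


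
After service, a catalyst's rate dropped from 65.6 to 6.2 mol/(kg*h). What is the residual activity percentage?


Activity (%) = (rate_used / rate_fresh) * 100
rate_used = 6.2, rate_fresh = 65.6
= (6.2 / 65.6) * 100
= 0.09451 * 100 = 9.451

9.451 %


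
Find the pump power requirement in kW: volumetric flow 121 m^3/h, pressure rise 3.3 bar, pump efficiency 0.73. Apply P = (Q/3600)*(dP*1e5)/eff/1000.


Q = 121 / 3600 = 0.0336111 m^3/s
P = 0.0336111 * (3.3 * 1e5) / 0.73 / 1000 = 15.19

15.19 kW


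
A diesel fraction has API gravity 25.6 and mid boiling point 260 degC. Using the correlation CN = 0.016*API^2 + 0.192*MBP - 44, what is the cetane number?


CN = 0.016 * 25.6^2 + 0.192 * 260 - 44
CN = 10.48576 + 49.92 - 44 = 16.40576

16.40576


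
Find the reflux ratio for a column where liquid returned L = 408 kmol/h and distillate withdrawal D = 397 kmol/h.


Reflux ratio definition: R = L / D (liquid returned / distillate withdrawn)
L = 408 kmol/h, D = 397 kmol/h
R = 408 / 397 = 1.028

1.028


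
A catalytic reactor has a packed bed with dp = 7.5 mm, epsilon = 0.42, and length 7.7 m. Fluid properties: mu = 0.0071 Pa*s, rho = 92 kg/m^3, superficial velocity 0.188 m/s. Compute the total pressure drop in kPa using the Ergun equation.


dp = 7.5 mm = 0.0075 m
Viscous term = 150*0.0071*0.188*(1-0.42)^2 / (0.0075^2*0.42^3) = 16161.9
Inertial term = 1.75*92*0.188^2*(1-0.42) / (0.0075*0.42^3) = 5939.64
dP/L = 16161.9 + 5939.64 = 22101.5 Pa/m
dP = 22101.5 * 7.7 / 1000 = 170.2 kPa

170.2 kPa


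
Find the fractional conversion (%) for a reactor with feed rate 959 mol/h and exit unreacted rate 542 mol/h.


X = (F_in - F_out) / F_in * 100
Moles reacted = 959 - 542 = 417
X = 417 / 959 * 100
= 0.4348 * 100
= 43.48 %

43.48 %


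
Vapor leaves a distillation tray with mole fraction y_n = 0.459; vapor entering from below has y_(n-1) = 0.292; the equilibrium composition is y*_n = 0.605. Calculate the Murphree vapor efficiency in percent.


Murphree vapor efficiency: EMV = (y_n - y_(n-1)) / (y*_n - y_(n-1)) * 100
EMV = (0.459 - 0.292) / (0.605 - 0.292) * 100 = 0.167 / 0.313 * 100 = 53.35

53.35 %


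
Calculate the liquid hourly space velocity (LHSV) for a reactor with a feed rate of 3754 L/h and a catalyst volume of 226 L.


LHSV = volumetric feed rate / catalyst volume
= 3754 L/h / 226 L
= 16.61 h^-1

16.61 h^-1
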